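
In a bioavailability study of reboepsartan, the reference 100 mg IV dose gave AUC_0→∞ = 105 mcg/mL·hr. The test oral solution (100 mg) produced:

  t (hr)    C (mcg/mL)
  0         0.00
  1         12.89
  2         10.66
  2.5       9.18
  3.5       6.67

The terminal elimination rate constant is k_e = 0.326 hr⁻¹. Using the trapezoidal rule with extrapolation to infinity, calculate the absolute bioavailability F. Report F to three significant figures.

F = 0.491

Trapezoidal AUC_0→3.5 (oral solution):
  [0→1]: (0.00+12.89)/2 × 1 = 6.445
  [1→2]: (12.89+10.66)/2 × 1 = 11.775
  [2→2.5]: (10.66+9.18)/2 × 0.5 = 4.96
  [2.5→3.5]: (9.18+6.67)/2 × 1 = 7.925
  Sum = 31.105 mcg/mL·hr
Tail: C_last/k_e = 6.67/0.326 = 20.460
AUC_0→∞ (oral solution) = 31.105 + 20.460 = 51.565 mcg/mL·hr
F = (AUC_ev/D_ev)/(AUC_iv/D_iv) = (51.565/100)/(105/100) = 0.51565/1.05 = 0.4911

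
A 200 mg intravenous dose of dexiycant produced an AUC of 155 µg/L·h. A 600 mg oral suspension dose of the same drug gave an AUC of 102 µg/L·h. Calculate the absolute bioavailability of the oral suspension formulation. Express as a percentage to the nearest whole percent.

F = (AUC_ev / D_ev) / (AUC_iv / D_iv)
  = (102/600) / (155/200)
  = 0.17 / 0.775 = 0.2194
  = 21.94%

F = 22%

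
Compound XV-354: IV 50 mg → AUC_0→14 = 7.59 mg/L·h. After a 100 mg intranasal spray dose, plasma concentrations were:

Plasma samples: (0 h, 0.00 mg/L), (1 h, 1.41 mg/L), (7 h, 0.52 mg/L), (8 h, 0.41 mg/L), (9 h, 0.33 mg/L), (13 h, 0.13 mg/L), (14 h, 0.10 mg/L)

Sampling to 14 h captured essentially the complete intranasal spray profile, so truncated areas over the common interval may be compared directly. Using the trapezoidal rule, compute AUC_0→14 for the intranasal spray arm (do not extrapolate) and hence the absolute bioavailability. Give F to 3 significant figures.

F = 0.551

Trapezoidal AUC_0→14 (intranasal spray):
  [0→1]: (0.00+1.41)/2 × 1 = 0.705
  [1→7]: (1.41+0.52)/2 × 6 = 5.79
  [7→8]: (0.52+0.41)/2 × 1 = 0.465
  [8→9]: (0.41+0.33)/2 × 1 = 0.37
  [9→13]: (0.33+0.13)/2 × 4 = 0.92
  [13→14]: (0.13+0.10)/2 × 1 = 0.115
  Sum = 8.365 mg/L·h
F = (AUC_ev/D_ev)/(AUC_iv/D_iv) = (8.365/100)/(7.59/50) = 0.08365/0.1518 = 0.5511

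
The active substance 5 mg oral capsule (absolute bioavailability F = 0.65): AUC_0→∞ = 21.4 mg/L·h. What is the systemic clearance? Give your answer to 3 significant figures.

CL = 0.152 L/h

CL = F × Dose / AUC_0→∞
   = 0.65 × 5 / 21.4 = 0.151869 L/h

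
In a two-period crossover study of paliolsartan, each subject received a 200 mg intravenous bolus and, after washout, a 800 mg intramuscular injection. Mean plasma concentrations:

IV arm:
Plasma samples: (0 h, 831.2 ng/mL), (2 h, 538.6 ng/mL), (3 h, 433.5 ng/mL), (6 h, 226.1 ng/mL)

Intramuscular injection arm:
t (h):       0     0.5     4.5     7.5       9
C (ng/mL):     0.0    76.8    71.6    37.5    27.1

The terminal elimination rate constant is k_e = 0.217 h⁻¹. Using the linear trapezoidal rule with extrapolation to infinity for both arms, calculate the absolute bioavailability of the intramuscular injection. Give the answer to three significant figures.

Trapezoidal AUC_0→6 (IV):
  [0→2]: (831.2+538.6)/2 × 2 = 1369.8
  [2→3]: (538.6+433.5)/2 × 1 = 486.05
  [3→6]: (433.5+226.1)/2 × 3 = 989.4
  Sum = 2845.25 ng/mL·h
IV tail: 226.1/0.217 = 1041.935; AUC_iv,0→∞ = 2845.25 + 1041.935 = 3887.185 ng/mL·h
Trapezoidal AUC_0→9 (intramuscular injection):
  [0→0.5]: (0.0+76.8)/2 × 0.5 = 19.2
  [0.5→4.5]: (76.8+71.6)/2 × 4 = 296.8
  [4.5→7.5]: (71.6+37.5)/2 × 3 = 163.65
  [7.5→9]: (37.5+27.1)/2 × 1.5 = 48.45
  Sum = 528.1 ng/mL·h
intramuscular injection tail: 27.1/0.217 = 124.885; AUC_ev,0→∞ = 528.1 + 124.885 = 652.985 ng/mL·h
F = (AUC_ev/D_ev)/(AUC_iv/D_iv) = (652.985/800)/(3887.185/200) = 0.81623125/19.435925 = 0.0420

F = 0.0420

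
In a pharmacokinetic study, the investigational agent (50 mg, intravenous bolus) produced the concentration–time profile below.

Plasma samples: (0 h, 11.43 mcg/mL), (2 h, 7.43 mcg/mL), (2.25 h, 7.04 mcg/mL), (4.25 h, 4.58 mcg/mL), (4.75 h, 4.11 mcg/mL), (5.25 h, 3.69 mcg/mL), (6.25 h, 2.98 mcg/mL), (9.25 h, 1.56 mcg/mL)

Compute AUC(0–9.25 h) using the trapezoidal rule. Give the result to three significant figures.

Trapezoidal AUC_0→9.25:
  [0→2]: (11.43+7.43)/2 × 2 = 18.86
  [2→2.25]: (7.43+7.04)/2 × 0.25 = 1.80875
  [2.25→4.25]: (7.04+4.58)/2 × 2 = 11.62
  [4.25→4.75]: (4.58+4.11)/2 × 0.5 = 2.1725
  [4.75→5.25]: (4.11+3.69)/2 × 0.5 = 1.95
  [5.25→6.25]: (3.69+2.98)/2 × 1 = 3.335
  [6.25→9.25]: (2.98+1.56)/2 × 3 = 6.81
  Sum = 46.55625 mcg/mL·h

AUC = 46.6 mcg/mL·h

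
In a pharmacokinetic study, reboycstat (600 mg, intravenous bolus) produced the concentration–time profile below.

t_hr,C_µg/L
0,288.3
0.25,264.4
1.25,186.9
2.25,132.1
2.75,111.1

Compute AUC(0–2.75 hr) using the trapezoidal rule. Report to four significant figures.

Trapezoidal AUC_0→2.75:
  [0→0.25]: (288.3+264.4)/2 × 0.25 = 69.0875
  [0.25→1.25]: (264.4+186.9)/2 × 1 = 225.65
  [1.25→2.25]: (186.9+132.1)/2 × 1 = 159.5
  [2.25→2.75]: (132.1+111.1)/2 × 0.5 = 60.8
  Sum = 515.0375 µg/L·hr

AUC = 515.0 µg/L·hr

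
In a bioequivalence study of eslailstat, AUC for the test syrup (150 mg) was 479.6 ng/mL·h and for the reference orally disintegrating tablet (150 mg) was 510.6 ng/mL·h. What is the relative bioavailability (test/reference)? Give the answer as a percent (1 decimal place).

F_rel = 93.9%

F_rel = (AUC_test/D_test) / (AUC_ref/D_ref)
      = (479.6/150) / (510.6/150)
      = 3.19733 / 3.404 = 0.9393 = 93.93%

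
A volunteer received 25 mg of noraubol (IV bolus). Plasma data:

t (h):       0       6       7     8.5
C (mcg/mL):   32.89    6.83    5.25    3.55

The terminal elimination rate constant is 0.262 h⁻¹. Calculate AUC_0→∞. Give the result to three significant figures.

AUC = 145 mcg/mL·h

Trapezoidal AUC_0→8.5:
  [0→6]: (32.89+6.83)/2 × 6 = 119.16
  [6→7]: (6.83+5.25)/2 × 1 = 6.04
  [7→8.5]: (5.25+3.55)/2 × 1.5 = 6.6
  Sum = 131.8 mcg/mL·h
Extrapolated tail: C_last / k_e = 3.55 / 0.262 = 13.550
AUC_0→∞ = 131.8 + 13.550 = 145.35 mcg/mL·h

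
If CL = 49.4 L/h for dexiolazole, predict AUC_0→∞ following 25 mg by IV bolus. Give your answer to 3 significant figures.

AUC = 0.506 mg/L·h

AUC_0→∞ = Dose_iv / CL
        = 25 / 49.4 = 0.506073 mg/L·h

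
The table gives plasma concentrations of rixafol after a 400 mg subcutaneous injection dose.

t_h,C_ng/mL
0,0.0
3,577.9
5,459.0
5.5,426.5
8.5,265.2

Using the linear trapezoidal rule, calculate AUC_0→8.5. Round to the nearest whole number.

AUC = 3163 ng/mL·h

Trapezoidal AUC_0→8.5:
  [0→3]: (0.0+577.9)/2 × 3 = 866.85
  [3→5]: (577.9+459.0)/2 × 2 = 1036.9
  [5→5.5]: (459.0+426.5)/2 × 0.5 = 221.375
  [5.5→8.5]: (426.5+265.2)/2 × 3 = 1037.55
  Sum = 3162.675 ng/mL·h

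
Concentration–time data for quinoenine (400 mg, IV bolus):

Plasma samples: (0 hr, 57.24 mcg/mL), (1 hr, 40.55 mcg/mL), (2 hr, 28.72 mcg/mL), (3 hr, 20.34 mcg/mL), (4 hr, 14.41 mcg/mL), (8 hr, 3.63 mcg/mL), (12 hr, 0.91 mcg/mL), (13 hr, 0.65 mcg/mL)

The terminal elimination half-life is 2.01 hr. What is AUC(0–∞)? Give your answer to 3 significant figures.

Trapezoidal AUC_0→13:
  [0→1]: (57.24+40.55)/2 × 1 = 48.895
  [1→2]: (40.55+28.72)/2 × 1 = 34.635
  [2→3]: (28.72+20.34)/2 × 1 = 24.53
  [3→4]: (20.34+14.41)/2 × 1 = 17.375
  [4→8]: (14.41+3.63)/2 × 4 = 36.08
  [8→12]: (3.63+0.91)/2 × 4 = 9.08
  [12→13]: (0.91+0.65)/2 × 1 = 0.78
  Sum = 171.375 mcg/mL·hr
k_e = ln2 / t½ = 0.693147 / 2.01 = 0.3448 hr^-1
Extrapolated tail: C_last / k_e = 0.65 / 0.3448 = 1.885
AUC_0→∞ = 171.375 + 1.885 = 173.26 mcg/mL·hr

AUC = 173 mcg/mL·hr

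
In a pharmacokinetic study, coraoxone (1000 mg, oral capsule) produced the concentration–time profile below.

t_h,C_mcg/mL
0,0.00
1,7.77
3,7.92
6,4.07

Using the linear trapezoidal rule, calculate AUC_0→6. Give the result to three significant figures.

AUC = 37.6 mcg/mL·h

Trapezoidal AUC_0→6:
  [0→1]: (0.00+7.77)/2 × 1 = 3.885
  [1→3]: (7.77+7.92)/2 × 2 = 15.69
  [3→6]: (7.92+4.07)/2 × 3 = 17.985
  Sum = 37.56 mcg/mL·h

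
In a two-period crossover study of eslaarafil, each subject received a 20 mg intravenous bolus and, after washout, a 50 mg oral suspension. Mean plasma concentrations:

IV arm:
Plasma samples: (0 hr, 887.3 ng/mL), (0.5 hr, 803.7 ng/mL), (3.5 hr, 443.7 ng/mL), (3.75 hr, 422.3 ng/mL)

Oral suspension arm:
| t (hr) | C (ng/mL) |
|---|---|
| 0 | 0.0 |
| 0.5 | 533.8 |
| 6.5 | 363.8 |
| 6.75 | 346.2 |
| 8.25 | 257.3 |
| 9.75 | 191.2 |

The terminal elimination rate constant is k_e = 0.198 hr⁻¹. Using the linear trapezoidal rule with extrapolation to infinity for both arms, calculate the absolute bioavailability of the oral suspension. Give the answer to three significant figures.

F = 0.412

Trapezoidal AUC_0→3.75 (IV):
  [0→0.5]: (887.3+803.7)/2 × 0.5 = 422.75
  [0.5→3.5]: (803.7+443.7)/2 × 3 = 1871.1
  [3.5→3.75]: (443.7+422.3)/2 × 0.25 = 108.25
  Sum = 2402.1 ng/mL·hr
IV tail: 422.3/0.198 = 2132.828; AUC_iv,0→∞ = 2402.1 + 2132.828 = 4534.928 ng/mL·hr
Trapezoidal AUC_0→9.75 (oral suspension):
  [0→0.5]: (0.0+533.8)/2 × 0.5 = 133.45
  [0.5→6.5]: (533.8+363.8)/2 × 6 = 2692.8
  [6.5→6.75]: (363.8+346.2)/2 × 0.25 = 88.75
  [6.75→8.25]: (346.2+257.3)/2 × 1.5 = 452.625
  [8.25→9.75]: (257.3+191.2)/2 × 1.5 = 336.375
  Sum = 3704.0 ng/mL·hr
oral suspension tail: 191.2/0.198 = 965.657; AUC_ev,0→∞ = 3704.0 + 965.657 = 4669.657 ng/mL·hr
F = (AUC_ev/D_ev)/(AUC_iv/D_iv) = (4669.657/50)/(4534.928/20) = 93.39314/226.7464 = 0.4119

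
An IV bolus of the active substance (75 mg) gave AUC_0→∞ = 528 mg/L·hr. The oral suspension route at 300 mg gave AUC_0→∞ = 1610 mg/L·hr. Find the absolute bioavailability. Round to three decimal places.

F = (AUC_ev / D_ev) / (AUC_iv / D_iv)
  = (1610/300) / (528/75)
  = 5.36667 / 7.04 = 0.7623

F = 0.762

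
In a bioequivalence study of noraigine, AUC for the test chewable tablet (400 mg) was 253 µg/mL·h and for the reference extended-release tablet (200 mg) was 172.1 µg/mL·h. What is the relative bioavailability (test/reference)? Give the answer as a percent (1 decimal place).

F_rel = (AUC_test/D_test) / (AUC_ref/D_ref)
      = (253/400) / (172.1/200)
      = 0.6325 / 0.8605 = 0.7350 = 73.50%

F_rel = 73.5%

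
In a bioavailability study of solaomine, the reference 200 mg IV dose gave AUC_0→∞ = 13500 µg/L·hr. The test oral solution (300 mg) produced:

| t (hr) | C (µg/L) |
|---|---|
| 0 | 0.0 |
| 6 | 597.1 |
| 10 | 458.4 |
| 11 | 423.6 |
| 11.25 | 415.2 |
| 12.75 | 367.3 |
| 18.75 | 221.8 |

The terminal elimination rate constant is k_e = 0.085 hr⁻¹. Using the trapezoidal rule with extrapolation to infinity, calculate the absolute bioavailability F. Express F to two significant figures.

F = 0.46

Trapezoidal AUC_0→18.75 (oral solution):
  [0→6]: (0.0+597.1)/2 × 6 = 1791.3
  [6→10]: (597.1+458.4)/2 × 4 = 2111.0
  [10→11]: (458.4+423.6)/2 × 1 = 441.0
  [11→11.25]: (423.6+415.2)/2 × 0.25 = 104.85
  [11.25→12.75]: (415.2+367.3)/2 × 1.5 = 586.875
  [12.75→18.75]: (367.3+221.8)/2 × 6 = 1767.3
  Sum = 6802.325 µg/L·hr
Tail: C_last/k_e = 221.8/0.085 = 2609.412
AUC_0→∞ (oral solution) = 6802.325 + 2609.412 = 9411.737 µg/L·hr
F = (AUC_ev/D_ev)/(AUC_iv/D_iv) = (9411.737/300)/(13500/200) = 31.3725/67.5 = 0.4648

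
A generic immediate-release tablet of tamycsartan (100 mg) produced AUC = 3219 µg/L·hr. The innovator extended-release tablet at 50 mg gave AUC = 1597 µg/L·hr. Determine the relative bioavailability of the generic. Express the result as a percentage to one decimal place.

F_rel = 100.8%

F_rel = (AUC_test/D_test) / (AUC_ref/D_ref)
      = (3219/100) / (1597/50)
      = 32.19 / 31.94 = 1.0078 = 100.78%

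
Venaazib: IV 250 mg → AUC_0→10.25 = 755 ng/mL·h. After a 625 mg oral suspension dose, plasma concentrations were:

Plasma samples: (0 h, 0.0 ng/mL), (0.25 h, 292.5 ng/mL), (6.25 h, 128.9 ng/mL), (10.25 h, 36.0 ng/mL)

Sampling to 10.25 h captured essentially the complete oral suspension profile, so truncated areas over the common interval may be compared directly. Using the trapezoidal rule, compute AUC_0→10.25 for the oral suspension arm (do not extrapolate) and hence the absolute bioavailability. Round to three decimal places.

F = 0.864

Trapezoidal AUC_0→10.25 (oral suspension):
  [0→0.25]: (0.0+292.5)/2 × 0.25 = 36.5625
  [0.25→6.25]: (292.5+128.9)/2 × 6 = 1264.2
  [6.25→10.25]: (128.9+36.0)/2 × 4 = 329.8
  Sum = 1630.5625 ng/mL·h
F = (AUC_ev/D_ev)/(AUC_iv/D_iv) = (1630.5625/625)/(755/250) = 2.6089/3.02 = 0.8639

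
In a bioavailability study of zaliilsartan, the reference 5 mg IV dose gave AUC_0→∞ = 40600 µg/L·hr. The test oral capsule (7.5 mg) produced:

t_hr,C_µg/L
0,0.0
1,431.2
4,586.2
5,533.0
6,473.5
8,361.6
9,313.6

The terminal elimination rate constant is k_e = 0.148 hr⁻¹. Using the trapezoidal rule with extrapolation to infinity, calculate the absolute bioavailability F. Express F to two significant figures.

F = 0.10

Trapezoidal AUC_0→9 (oral capsule):
  [0→1]: (0.0+431.2)/2 × 1 = 215.6
  [1→4]: (431.2+586.2)/2 × 3 = 1526.1
  [4→5]: (586.2+533.0)/2 × 1 = 559.6
  [5→6]: (533.0+473.5)/2 × 1 = 503.25
  [6→8]: (473.5+361.6)/2 × 2 = 835.1
  [8→9]: (361.6+313.6)/2 × 1 = 337.6
  Sum = 3977.25 µg/L·hr
Tail: C_last/k_e = 313.6/0.148 = 2118.919
AUC_0→∞ (oral capsule) = 3977.25 + 2118.919 = 6096.169 µg/L·hr
F = (AUC_ev/D_ev)/(AUC_iv/D_iv) = (6096.169/7.5)/(40600/5) = 812.823/8120 = 0.1001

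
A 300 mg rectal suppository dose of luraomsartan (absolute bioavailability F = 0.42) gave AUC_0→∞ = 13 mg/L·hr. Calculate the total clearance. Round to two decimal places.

CL = F × Dose / AUC_0→∞
   = 0.42 × 300 / 13 = 9.69231 L/hr

CL = 9.69 L/hr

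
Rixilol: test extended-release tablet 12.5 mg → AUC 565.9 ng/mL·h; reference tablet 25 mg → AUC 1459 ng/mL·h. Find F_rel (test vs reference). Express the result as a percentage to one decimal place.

F_rel = 77.6%

F_rel = (AUC_test/D_test) / (AUC_ref/D_ref)
      = (565.9/12.5) / (1459/25)
      = 45.272 / 58.36 = 0.7757 = 77.57%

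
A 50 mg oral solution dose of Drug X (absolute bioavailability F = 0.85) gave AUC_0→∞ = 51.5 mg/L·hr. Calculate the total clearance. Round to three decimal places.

CL = F × Dose / AUC_0→∞
   = 0.85 × 50 / 51.5 = 0.825243 L/hr

CL = 0.825 L/hr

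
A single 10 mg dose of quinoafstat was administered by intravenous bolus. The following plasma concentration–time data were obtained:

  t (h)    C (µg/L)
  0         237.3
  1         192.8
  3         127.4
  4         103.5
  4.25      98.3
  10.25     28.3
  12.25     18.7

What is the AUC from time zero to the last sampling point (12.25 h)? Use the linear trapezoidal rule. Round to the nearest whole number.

AUC = 1103 µg/L·h

Trapezoidal AUC_0→12.25:
  [0→1]: (237.3+192.8)/2 × 1 = 215.05
  [1→3]: (192.8+127.4)/2 × 2 = 320.2
  [3→4]: (127.4+103.5)/2 × 1 = 115.45
  [4→4.25]: (103.5+98.3)/2 × 0.25 = 25.225
  [4.25→10.25]: (98.3+28.3)/2 × 6 = 379.8
  [10.25→12.25]: (28.3+18.7)/2 × 2 = 47.0
  Sum = 1102.725 µg/L·h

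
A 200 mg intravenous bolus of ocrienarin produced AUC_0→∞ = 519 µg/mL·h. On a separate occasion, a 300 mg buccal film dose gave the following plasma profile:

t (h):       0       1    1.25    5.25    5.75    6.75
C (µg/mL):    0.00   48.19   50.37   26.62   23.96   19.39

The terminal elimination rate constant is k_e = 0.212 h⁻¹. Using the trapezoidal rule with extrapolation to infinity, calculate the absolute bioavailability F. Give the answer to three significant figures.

F = 0.406

Trapezoidal AUC_0→6.75 (buccal film):
  [0→1]: (0.00+48.19)/2 × 1 = 24.095
  [1→1.25]: (48.19+50.37)/2 × 0.25 = 12.32
  [1.25→5.25]: (50.37+26.62)/2 × 4 = 153.98
  [5.25→5.75]: (26.62+23.96)/2 × 0.5 = 12.645
  [5.75→6.75]: (23.96+19.39)/2 × 1 = 21.675
  Sum = 224.715 µg/mL·h
Tail: C_last/k_e = 19.39/0.212 = 91.462
AUC_0→∞ (buccal film) = 224.715 + 91.462 = 316.177 µg/mL·h
F = (AUC_ev/D_ev)/(AUC_iv/D_iv) = (316.177/300)/(519/200) = 1.05392/2.595 = 0.4061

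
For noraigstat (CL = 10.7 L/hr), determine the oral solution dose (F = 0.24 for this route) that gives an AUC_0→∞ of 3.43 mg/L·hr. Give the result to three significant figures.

Dose = CL × AUC_0→∞ / F
     = 10.7 × 3.43 / 0.24 = 152.921 mg

Dose = 153 mg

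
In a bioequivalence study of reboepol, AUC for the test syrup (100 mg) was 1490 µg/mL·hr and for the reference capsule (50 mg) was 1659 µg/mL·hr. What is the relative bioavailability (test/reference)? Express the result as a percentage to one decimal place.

F_rel = 44.9%

F_rel = (AUC_test/D_test) / (AUC_ref/D_ref)
      = (1490/100) / (1659/50)
      = 14.9 / 33.18 = 0.4491 = 44.91%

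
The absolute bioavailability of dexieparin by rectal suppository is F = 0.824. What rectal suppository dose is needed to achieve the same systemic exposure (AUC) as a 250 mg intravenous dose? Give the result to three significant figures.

For equal systemic exposure: F × D_ev = D_iv
D_ev = D_iv / F = 250 / 0.824 = 303.398 mg

D_rectal = 303 mg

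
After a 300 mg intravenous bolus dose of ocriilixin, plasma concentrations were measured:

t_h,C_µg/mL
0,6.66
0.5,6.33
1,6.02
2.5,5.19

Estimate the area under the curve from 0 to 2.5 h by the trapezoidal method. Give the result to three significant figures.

AUC = 14.7 µg/mL·h

Trapezoidal AUC_0→2.5:
  [0→0.5]: (6.66+6.33)/2 × 0.5 = 3.2475
  [0.5→1]: (6.33+6.02)/2 × 0.5 = 3.0875
  [1→2.5]: (6.02+5.19)/2 × 1.5 = 8.4075
  Sum = 14.7425 µg/mL·h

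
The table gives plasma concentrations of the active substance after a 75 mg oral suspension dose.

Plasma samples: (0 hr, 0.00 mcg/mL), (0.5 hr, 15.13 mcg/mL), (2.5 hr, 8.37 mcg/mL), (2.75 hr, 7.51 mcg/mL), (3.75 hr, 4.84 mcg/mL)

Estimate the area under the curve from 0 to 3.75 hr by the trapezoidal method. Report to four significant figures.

AUC = 35.44 mcg/mL·hr

Trapezoidal AUC_0→3.75:
  [0→0.5]: (0.00+15.13)/2 × 0.5 = 3.7825
  [0.5→2.5]: (15.13+8.37)/2 × 2 = 23.5
  [2.5→2.75]: (8.37+7.51)/2 × 0.25 = 1.985
  [2.75→3.75]: (7.51+4.84)/2 × 1 = 6.175
  Sum = 35.4425 mcg/mL·hr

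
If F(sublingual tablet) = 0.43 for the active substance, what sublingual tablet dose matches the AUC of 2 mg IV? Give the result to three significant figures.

For equal systemic exposure: F × D_ev = D_iv
D_ev = D_iv / F = 2 / 0.43 = 4.65116 mg

D_sublingual = 4.65 mg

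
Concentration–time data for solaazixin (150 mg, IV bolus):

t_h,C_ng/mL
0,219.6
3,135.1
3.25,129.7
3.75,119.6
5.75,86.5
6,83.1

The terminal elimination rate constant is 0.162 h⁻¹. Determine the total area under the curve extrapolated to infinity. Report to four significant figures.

AUC = 1368 ng/mL·h

Trapezoidal AUC_0→6:
  [0→3]: (219.6+135.1)/2 × 3 = 532.05
  [3→3.25]: (135.1+129.7)/2 × 0.25 = 33.1
  [3.25→3.75]: (129.7+119.6)/2 × 0.5 = 62.325
  [3.75→5.75]: (119.6+86.5)/2 × 2 = 206.1
  [5.75→6]: (86.5+83.1)/2 × 0.25 = 21.2
  Sum = 854.775 ng/mL·h
Extrapolated tail: C_last / k_e = 83.1 / 0.162 = 512.963
AUC_0→∞ = 854.775 + 512.963 = 1367.738 ng/mL·h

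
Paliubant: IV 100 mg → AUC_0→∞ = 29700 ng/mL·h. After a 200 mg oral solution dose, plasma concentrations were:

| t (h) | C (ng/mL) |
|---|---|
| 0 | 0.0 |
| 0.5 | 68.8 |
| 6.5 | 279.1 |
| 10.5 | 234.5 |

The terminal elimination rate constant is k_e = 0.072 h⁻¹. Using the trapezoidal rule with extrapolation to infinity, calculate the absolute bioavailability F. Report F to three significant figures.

Trapezoidal AUC_0→10.5 (oral solution):
  [0→0.5]: (0.0+68.8)/2 × 0.5 = 17.2
  [0.5→6.5]: (68.8+279.1)/2 × 6 = 1043.7
  [6.5→10.5]: (279.1+234.5)/2 × 4 = 1027.2
  Sum = 2088.1 ng/mL·h
Tail: C_last/k_e = 234.5/0.072 = 3256.944
AUC_0→∞ (oral solution) = 2088.1 + 3256.944 = 5345.044 ng/mL·h
F = (AUC_ev/D_ev)/(AUC_iv/D_iv) = (5345.044/200)/(29700/100) = 26.72522/297 = 0.0900

F = 0.0900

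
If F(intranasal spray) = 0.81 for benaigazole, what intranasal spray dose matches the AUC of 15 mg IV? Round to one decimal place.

For equal systemic exposure: F × D_ev = D_iv
D_ev = D_iv / F = 15 / 0.81 = 18.5185 mg

D_intranasal = 18.5 mg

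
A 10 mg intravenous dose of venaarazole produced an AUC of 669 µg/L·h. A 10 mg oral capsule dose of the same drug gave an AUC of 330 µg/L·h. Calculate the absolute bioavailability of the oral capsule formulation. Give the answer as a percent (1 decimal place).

F = (AUC_ev / D_ev) / (AUC_iv / D_iv)
  = (330/10) / (669/10)
  = 33 / 66.9 = 0.4933
  = 49.33%

F = 49.3%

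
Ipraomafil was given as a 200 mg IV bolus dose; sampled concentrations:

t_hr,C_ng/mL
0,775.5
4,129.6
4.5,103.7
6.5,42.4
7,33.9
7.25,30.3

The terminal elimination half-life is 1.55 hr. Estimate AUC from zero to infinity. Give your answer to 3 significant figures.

AUC = 2110 ng/mL·hr

Trapezoidal AUC_0→7.25:
  [0→4]: (775.5+129.6)/2 × 4 = 1810.2
  [4→4.5]: (129.6+103.7)/2 × 0.5 = 58.325
  [4.5→6.5]: (103.7+42.4)/2 × 2 = 146.1
  [6.5→7]: (42.4+33.9)/2 × 0.5 = 19.075
  [7→7.25]: (33.9+30.3)/2 × 0.25 = 8.025
  Sum = 2041.725 ng/mL·hr
k_e = ln2 / t½ = 0.693147 / 1.55 = 0.4472 hr^-1
Extrapolated tail: C_last / k_e = 30.3 / 0.4472 = 67.755
AUC_0→∞ = 2041.725 + 67.755 = 2109.48 ng/mL·hr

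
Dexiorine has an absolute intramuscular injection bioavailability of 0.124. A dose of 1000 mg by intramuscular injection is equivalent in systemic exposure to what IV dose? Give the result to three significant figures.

D_iv = 124 mg

Systemic exposure from an extravascular dose = F × D_ev, so the equivalent IV dose is F × D_ev.
D_iv = F × D_ev = 0.124 × 1000 = 124 mg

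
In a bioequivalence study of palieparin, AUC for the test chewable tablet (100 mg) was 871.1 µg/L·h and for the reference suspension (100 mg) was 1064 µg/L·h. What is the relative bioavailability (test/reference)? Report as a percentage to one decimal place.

F_rel = (AUC_test/D_test) / (AUC_ref/D_ref)
      = (871.1/100) / (1064/100)
      = 8.711 / 10.64 = 0.8187 = 81.87%

F_rel = 81.9%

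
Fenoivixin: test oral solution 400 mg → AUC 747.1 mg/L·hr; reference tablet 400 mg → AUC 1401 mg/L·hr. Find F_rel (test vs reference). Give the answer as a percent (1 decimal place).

F_rel = (AUC_test/D_test) / (AUC_ref/D_ref)
      = (747.1/400) / (1401/400)
      = 1.86775 / 3.5025 = 0.5333 = 53.33%

F_rel = 53.3%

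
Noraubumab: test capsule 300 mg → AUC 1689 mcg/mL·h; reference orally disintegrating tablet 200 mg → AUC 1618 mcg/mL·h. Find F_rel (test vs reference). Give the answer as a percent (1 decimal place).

F_rel = 69.6%

F_rel = (AUC_test/D_test) / (AUC_ref/D_ref)
      = (1689/300) / (1618/200)
      = 5.63 / 8.09 = 0.6959 = 69.59%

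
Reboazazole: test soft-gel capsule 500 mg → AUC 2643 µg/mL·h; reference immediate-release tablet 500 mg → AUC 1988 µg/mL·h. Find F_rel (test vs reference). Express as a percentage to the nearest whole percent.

F_rel = (AUC_test/D_test) / (AUC_ref/D_ref)
      = (2643/500) / (1988/500)
      = 5.286 / 3.976 = 1.3295 = 132.95%

F_rel = 133%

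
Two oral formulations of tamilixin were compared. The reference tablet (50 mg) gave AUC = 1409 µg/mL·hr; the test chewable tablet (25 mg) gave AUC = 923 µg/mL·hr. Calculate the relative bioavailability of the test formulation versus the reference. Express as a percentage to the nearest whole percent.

F_rel = 131%

F_rel = (AUC_test/D_test) / (AUC_ref/D_ref)
      = (923/25) / (1409/50)
      = 36.92 / 28.18 = 1.3101 = 131.01%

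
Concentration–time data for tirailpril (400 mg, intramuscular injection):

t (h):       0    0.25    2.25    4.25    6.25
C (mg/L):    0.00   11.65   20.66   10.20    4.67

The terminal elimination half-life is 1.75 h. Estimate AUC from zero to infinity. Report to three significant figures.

AUC = 91.3 mg/L·h

Trapezoidal AUC_0→6.25:
  [0→0.25]: (0.00+11.65)/2 × 0.25 = 1.45625
  [0.25→2.25]: (11.65+20.66)/2 × 2 = 32.31
  [2.25→4.25]: (20.66+10.20)/2 × 2 = 30.86
  [4.25→6.25]: (10.20+4.67)/2 × 2 = 14.87
  Sum = 79.49625 mg/L·h
k_e = ln2 / t½ = 0.693147 / 1.75 = 0.3961 h^-1
Extrapolated tail: C_last / k_e = 4.67 / 0.3961 = 11.790
AUC_0→∞ = 79.49625 + 11.790 = 91.28625 mg/L·h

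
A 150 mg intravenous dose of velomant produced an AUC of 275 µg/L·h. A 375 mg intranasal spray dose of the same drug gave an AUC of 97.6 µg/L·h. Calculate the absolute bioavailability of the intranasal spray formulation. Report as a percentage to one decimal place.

F = 14.2%

F = (AUC_ev / D_ev) / (AUC_iv / D_iv)
  = (97.6/375) / (275/150)
  = 0.260267 / 1.83333 = 0.1420
  = 14.20%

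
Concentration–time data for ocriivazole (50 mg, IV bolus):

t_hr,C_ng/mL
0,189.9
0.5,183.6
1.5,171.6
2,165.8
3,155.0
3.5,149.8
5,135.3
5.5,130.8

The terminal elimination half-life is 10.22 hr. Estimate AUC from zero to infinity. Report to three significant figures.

AUC = 2800 ng/mL·hr

Trapezoidal AUC_0→5.5:
  [0→0.5]: (189.9+183.6)/2 × 0.5 = 93.375
  [0.5→1.5]: (183.6+171.6)/2 × 1 = 177.6
  [1.5→2]: (171.6+165.8)/2 × 0.5 = 84.35
  [2→3]: (165.8+155.0)/2 × 1 = 160.4
  [3→3.5]: (155.0+149.8)/2 × 0.5 = 76.2
  [3.5→5]: (149.8+135.3)/2 × 1.5 = 213.825
  [5→5.5]: (135.3+130.8)/2 × 0.5 = 66.525
  Sum = 872.275 ng/mL·hr
k_e = ln2 / t½ = 0.693147 / 10.22 = 0.0678 hr^-1
Extrapolated tail: C_last / k_e = 130.8 / 0.0678 = 1929.204
AUC_0→∞ = 872.275 + 1929.204 = 2801.479 ng/mL·hr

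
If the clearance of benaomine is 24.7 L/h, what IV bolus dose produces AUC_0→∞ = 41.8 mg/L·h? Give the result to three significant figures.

Dose_iv = CL × AUC_0→∞
     = 24.7 × 41.8 = 1032.46 mg

Dose = 1030 mg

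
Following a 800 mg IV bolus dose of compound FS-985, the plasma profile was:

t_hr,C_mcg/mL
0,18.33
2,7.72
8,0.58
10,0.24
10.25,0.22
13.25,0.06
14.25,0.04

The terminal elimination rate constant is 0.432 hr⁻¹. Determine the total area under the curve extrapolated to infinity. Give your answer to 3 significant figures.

Trapezoidal AUC_0→14.25:
  [0→2]: (18.33+7.72)/2 × 2 = 26.05
  [2→8]: (7.72+0.58)/2 × 6 = 24.9
  [8→10]: (0.58+0.24)/2 × 2 = 0.82
  [10→10.25]: (0.24+0.22)/2 × 0.25 = 0.0575
  [10.25→13.25]: (0.22+0.06)/2 × 3 = 0.42
  [13.25→14.25]: (0.06+0.04)/2 × 1 = 0.05
  Sum = 52.2975 mcg/mL·hr
Extrapolated tail: C_last / k_e = 0.04 / 0.432 = 0.093
AUC_0→∞ = 52.2975 + 0.093 = 52.3905 mcg/mL·hr

AUC = 52.4 mcg/mL·hr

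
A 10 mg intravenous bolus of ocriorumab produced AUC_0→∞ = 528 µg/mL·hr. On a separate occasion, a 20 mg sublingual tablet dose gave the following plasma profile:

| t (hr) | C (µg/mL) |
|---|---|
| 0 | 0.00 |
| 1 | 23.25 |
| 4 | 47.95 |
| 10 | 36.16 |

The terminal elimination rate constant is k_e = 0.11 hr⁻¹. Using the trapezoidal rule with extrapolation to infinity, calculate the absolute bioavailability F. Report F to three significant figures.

Trapezoidal AUC_0→10 (sublingual tablet):
  [0→1]: (0.00+23.25)/2 × 1 = 11.625
  [1→4]: (23.25+47.95)/2 × 3 = 106.8
  [4→10]: (47.95+36.16)/2 × 6 = 252.33
  Sum = 370.755 µg/mL·hr
Tail: C_last/k_e = 36.16/0.11 = 328.727
AUC_0→∞ (sublingual tablet) = 370.755 + 328.727 = 699.482 µg/mL·hr
F = (AUC_ev/D_ev)/(AUC_iv/D_iv) = (699.482/20)/(528/10) = 34.9741/52.8 = 0.6624

F = 0.662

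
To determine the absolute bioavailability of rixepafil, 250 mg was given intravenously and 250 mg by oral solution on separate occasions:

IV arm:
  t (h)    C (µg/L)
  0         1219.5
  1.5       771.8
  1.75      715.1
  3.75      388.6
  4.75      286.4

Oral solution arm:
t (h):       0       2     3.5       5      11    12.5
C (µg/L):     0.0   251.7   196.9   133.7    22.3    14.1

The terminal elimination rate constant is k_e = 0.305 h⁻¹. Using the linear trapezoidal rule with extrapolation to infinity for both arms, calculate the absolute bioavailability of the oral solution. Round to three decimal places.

Trapezoidal AUC_0→4.75 (IV):
  [0→1.5]: (1219.5+771.8)/2 × 1.5 = 1493.475
  [1.5→1.75]: (771.8+715.1)/2 × 0.25 = 185.8625
  [1.75→3.75]: (715.1+388.6)/2 × 2 = 1103.7
  [3.75→4.75]: (388.6+286.4)/2 × 1 = 337.5
  Sum = 3120.5375 µg/L·h
IV tail: 286.4/0.305 = 939.016; AUC_iv,0→∞ = 3120.5375 + 939.016 = 4059.5535 µg/L·h
Trapezoidal AUC_0→12.5 (oral solution):
  [0→2]: (0.0+251.7)/2 × 2 = 251.7
  [2→3.5]: (251.7+196.9)/2 × 1.5 = 336.45
  [3.5→5]: (196.9+133.7)/2 × 1.5 = 247.95
  [5→11]: (133.7+22.3)/2 × 6 = 468.0
  [11→12.5]: (22.3+14.1)/2 × 1.5 = 27.3
  Sum = 1331.4 µg/L·h
oral solution tail: 14.1/0.305 = 46.230; AUC_ev,0→∞ = 1331.4 + 46.230 = 1377.63 µg/L·h
F = (AUC_ev/D_ev)/(AUC_iv/D_iv) = (1377.63/250)/(4059.5535/250) = 5.51052/16.238214 = 0.3394

F = 0.339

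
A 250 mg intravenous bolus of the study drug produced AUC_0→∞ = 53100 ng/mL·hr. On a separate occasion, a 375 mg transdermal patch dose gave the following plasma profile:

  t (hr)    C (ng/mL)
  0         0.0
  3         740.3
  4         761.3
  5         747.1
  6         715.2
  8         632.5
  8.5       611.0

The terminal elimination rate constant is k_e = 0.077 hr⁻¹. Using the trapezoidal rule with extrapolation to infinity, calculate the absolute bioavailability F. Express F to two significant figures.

F = 0.16

Trapezoidal AUC_0→8.5 (transdermal patch):
  [0→3]: (0.0+740.3)/2 × 3 = 1110.45
  [3→4]: (740.3+761.3)/2 × 1 = 750.8
  [4→5]: (761.3+747.1)/2 × 1 = 754.2
  [5→6]: (747.1+715.2)/2 × 1 = 731.15
  [6→8]: (715.2+632.5)/2 × 2 = 1347.7
  [8→8.5]: (632.5+611.0)/2 × 0.5 = 310.875
  Sum = 5005.175 ng/mL·hr
Tail: C_last/k_e = 611.0/0.077 = 7935.065
AUC_0→∞ (transdermal patch) = 5005.175 + 7935.065 = 12940.24 ng/mL·hr
F = (AUC_ev/D_ev)/(AUC_iv/D_iv) = (12940.24/375)/(53100/250) = 34.5073/212.4 = 0.1625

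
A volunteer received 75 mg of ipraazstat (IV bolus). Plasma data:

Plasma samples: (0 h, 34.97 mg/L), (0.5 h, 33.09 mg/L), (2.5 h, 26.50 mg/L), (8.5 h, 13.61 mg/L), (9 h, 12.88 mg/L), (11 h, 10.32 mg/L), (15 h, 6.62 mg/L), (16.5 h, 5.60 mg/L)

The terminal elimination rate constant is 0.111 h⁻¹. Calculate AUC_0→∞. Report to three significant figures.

AUC = 320 mg/L·h

Trapezoidal AUC_0→16.5:
  [0→0.5]: (34.97+33.09)/2 × 0.5 = 17.015
  [0.5→2.5]: (33.09+26.50)/2 × 2 = 59.59
  [2.5→8.5]: (26.50+13.61)/2 × 6 = 120.33
  [8.5→9]: (13.61+12.88)/2 × 0.5 = 6.6225
  [9→11]: (12.88+10.32)/2 × 2 = 23.2
  [11→15]: (10.32+6.62)/2 × 4 = 33.88
  [15→16.5]: (6.62+5.60)/2 × 1.5 = 9.165
  Sum = 269.8025 mg/L·h
Extrapolated tail: C_last / k_e = 5.60 / 0.111 = 50.450
AUC_0→∞ = 269.8025 + 50.450 = 320.2525 mg/L·h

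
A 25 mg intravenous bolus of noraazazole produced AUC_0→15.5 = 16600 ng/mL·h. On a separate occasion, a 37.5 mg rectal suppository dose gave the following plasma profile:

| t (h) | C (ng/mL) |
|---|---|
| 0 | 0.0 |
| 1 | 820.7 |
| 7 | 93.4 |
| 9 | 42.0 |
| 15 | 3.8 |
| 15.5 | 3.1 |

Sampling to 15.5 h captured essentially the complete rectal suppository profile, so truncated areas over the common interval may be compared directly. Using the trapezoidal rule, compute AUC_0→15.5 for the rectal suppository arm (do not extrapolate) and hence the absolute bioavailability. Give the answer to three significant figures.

F = 0.138

Trapezoidal AUC_0→15.5 (rectal suppository):
  [0→1]: (0.0+820.7)/2 × 1 = 410.35
  [1→7]: (820.7+93.4)/2 × 6 = 2742.3
  [7→9]: (93.4+42.0)/2 × 2 = 135.4
  [9→15]: (42.0+3.8)/2 × 6 = 137.4
  [15→15.5]: (3.8+3.1)/2 × 0.5 = 1.725
  Sum = 3427.175 ng/mL·h
F = (AUC_ev/D_ev)/(AUC_iv/D_iv) = (3427.175/37.5)/(16600/25) = 91.3913/664 = 0.1376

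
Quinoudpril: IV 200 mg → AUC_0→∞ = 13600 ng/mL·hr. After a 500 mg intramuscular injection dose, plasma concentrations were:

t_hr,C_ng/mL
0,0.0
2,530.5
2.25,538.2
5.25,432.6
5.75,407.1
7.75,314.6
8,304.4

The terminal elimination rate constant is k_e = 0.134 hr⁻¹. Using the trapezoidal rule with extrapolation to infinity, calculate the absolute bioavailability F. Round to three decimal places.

Trapezoidal AUC_0→8 (intramuscular injection):
  [0→2]: (0.0+530.5)/2 × 2 = 530.5
  [2→2.25]: (530.5+538.2)/2 × 0.25 = 133.5875
  [2.25→5.25]: (538.2+432.6)/2 × 3 = 1456.2
  [5.25→5.75]: (432.6+407.1)/2 × 0.5 = 209.925
  [5.75→7.75]: (407.1+314.6)/2 × 2 = 721.7
  [7.75→8]: (314.6+304.4)/2 × 0.25 = 77.375
  Sum = 3129.2875 ng/mL·hr
Tail: C_last/k_e = 304.4/0.134 = 2271.642
AUC_0→∞ (intramuscular injection) = 3129.2875 + 2271.642 = 5400.9295 ng/mL·hr
F = (AUC_ev/D_ev)/(AUC_iv/D_iv) = (5400.9295/500)/(13600/200) = 10.801859/68 = 0.1589

F = 0.159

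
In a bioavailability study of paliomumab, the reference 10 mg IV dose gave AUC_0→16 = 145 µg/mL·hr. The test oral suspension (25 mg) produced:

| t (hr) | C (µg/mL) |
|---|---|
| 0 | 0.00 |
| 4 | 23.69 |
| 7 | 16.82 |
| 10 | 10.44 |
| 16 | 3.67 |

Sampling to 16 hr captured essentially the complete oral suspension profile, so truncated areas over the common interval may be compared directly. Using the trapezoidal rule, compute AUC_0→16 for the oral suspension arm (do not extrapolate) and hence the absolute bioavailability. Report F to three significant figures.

Trapezoidal AUC_0→16 (oral suspension):
  [0→4]: (0.00+23.69)/2 × 4 = 47.38
  [4→7]: (23.69+16.82)/2 × 3 = 60.765
  [7→10]: (16.82+10.44)/2 × 3 = 40.89
  [10→16]: (10.44+3.67)/2 × 6 = 42.33
  Sum = 191.365 µg/mL·hr
F = (AUC_ev/D_ev)/(AUC_iv/D_iv) = (191.365/25)/(145/10) = 7.6546/14.5 = 0.5279

F = 0.528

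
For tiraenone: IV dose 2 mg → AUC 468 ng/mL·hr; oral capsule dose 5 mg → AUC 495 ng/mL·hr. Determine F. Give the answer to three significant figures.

F = (AUC_ev / D_ev) / (AUC_iv / D_iv)
  = (495/5) / (468/2)
  = 99 / 234 = 0.4231

F = 0.423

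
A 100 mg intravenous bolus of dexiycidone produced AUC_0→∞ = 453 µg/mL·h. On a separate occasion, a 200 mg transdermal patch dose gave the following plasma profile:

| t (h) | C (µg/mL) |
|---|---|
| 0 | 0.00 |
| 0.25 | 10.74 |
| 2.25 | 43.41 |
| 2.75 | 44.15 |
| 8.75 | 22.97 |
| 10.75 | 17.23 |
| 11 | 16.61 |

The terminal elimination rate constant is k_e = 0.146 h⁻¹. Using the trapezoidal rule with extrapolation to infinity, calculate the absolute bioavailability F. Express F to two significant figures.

F = 0.48

Trapezoidal AUC_0→11 (transdermal patch):
  [0→0.25]: (0.00+10.74)/2 × 0.25 = 1.3425
  [0.25→2.25]: (10.74+43.41)/2 × 2 = 54.15
  [2.25→2.75]: (43.41+44.15)/2 × 0.5 = 21.89
  [2.75→8.75]: (44.15+22.97)/2 × 6 = 201.36
  [8.75→10.75]: (22.97+17.23)/2 × 2 = 40.2
  [10.75→11]: (17.23+16.61)/2 × 0.25 = 4.23
  Sum = 323.1725 µg/mL·h
Tail: C_last/k_e = 16.61/0.146 = 113.767
AUC_0→∞ (transdermal patch) = 323.1725 + 113.767 = 436.9395 µg/mL·h
F = (AUC_ev/D_ev)/(AUC_iv/D_iv) = (436.9395/200)/(453/100) = 2.1846975/4.53 = 0.4823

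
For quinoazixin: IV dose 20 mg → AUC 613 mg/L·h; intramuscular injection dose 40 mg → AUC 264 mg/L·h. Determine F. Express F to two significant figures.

F = (AUC_ev / D_ev) / (AUC_iv / D_iv)
  = (264/40) / (613/20)
  = 6.6 / 30.65 = 0.2153

F = 0.22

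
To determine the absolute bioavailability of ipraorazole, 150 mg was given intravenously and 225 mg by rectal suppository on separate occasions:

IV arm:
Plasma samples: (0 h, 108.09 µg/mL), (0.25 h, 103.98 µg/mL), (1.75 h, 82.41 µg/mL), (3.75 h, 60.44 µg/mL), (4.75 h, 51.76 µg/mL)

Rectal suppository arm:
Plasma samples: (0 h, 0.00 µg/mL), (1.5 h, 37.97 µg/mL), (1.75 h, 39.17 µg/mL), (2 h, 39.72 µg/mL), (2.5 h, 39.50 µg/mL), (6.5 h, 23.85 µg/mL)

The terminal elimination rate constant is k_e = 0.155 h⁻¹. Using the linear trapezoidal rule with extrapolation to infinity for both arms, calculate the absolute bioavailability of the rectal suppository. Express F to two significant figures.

F = 0.33

Trapezoidal AUC_0→4.75 (IV):
  [0→0.25]: (108.09+103.98)/2 × 0.25 = 26.50875
  [0.25→1.75]: (103.98+82.41)/2 × 1.5 = 139.7925
  [1.75→3.75]: (82.41+60.44)/2 × 2 = 142.85
  [3.75→4.75]: (60.44+51.76)/2 × 1 = 56.1
  Sum = 365.25125 µg/mL·h
IV tail: 51.76/0.155 = 333.935; AUC_iv,0→∞ = 365.25125 + 333.935 = 699.18625 µg/mL·h
Trapezoidal AUC_0→6.5 (rectal suppository):
  [0→1.5]: (0.00+37.97)/2 × 1.5 = 28.4775
  [1.5→1.75]: (37.97+39.17)/2 × 0.25 = 9.6425
  [1.75→2]: (39.17+39.72)/2 × 0.25 = 9.86125
  [2→2.5]: (39.72+39.50)/2 × 0.5 = 19.805
  [2.5→6.5]: (39.50+23.85)/2 × 4 = 126.7
  Sum = 194.48625 µg/mL·h
rectal suppository tail: 23.85/0.155 = 153.871; AUC_ev,0→∞ = 194.48625 + 153.871 = 348.35725 µg/mL·h
F = (AUC_ev/D_ev)/(AUC_iv/D_iv) = (348.35725/225)/(699.18625/150) = 1.54825/4.66124 = 0.3322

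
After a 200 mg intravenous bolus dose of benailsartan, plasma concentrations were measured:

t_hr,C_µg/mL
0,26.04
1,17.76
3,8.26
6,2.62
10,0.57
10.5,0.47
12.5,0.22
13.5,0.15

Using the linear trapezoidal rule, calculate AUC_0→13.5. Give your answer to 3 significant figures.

Trapezoidal AUC_0→13.5:
  [0→1]: (26.04+17.76)/2 × 1 = 21.9
  [1→3]: (17.76+8.26)/2 × 2 = 26.02
  [3→6]: (8.26+2.62)/2 × 3 = 16.32
  [6→10]: (2.62+0.57)/2 × 4 = 6.38
  [10→10.5]: (0.57+0.47)/2 × 0.5 = 0.26
  [10.5→12.5]: (0.47+0.22)/2 × 2 = 0.69
  [12.5→13.5]: (0.22+0.15)/2 × 1 = 0.185
  Sum = 71.755 µg/mL·hr

AUC = 71.8 µg/mL·hr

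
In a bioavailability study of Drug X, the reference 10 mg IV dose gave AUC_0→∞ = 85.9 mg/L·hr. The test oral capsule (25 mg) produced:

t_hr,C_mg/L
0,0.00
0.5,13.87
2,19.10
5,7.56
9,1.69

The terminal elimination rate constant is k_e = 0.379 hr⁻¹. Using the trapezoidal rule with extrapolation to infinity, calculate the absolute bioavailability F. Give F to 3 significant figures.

Trapezoidal AUC_0→9 (oral capsule):
  [0→0.5]: (0.00+13.87)/2 × 0.5 = 3.4675
  [0.5→2]: (13.87+19.10)/2 × 1.5 = 24.7275
  [2→5]: (19.10+7.56)/2 × 3 = 39.99
  [5→9]: (7.56+1.69)/2 × 4 = 18.5
  Sum = 86.685 mg/L·hr
Tail: C_last/k_e = 1.69/0.379 = 4.459
AUC_0→∞ (oral capsule) = 86.685 + 4.459 = 91.144 mg/L·hr
F = (AUC_ev/D_ev)/(AUC_iv/D_iv) = (91.144/25)/(85.9/10) = 3.64576/8.59 = 0.4244

F = 0.424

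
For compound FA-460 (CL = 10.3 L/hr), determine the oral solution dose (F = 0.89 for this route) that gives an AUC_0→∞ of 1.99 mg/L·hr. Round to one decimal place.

Dose = 23.0 mg

Dose = CL × AUC_0→∞ / F
     = 10.3 × 1.99 / 0.89 = 23.0303 mg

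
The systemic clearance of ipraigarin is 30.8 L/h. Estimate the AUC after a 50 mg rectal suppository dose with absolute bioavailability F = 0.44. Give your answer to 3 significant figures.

AUC_0→∞ = F × Dose / CL
        = 0.44 × 50 / 30.8 = 0.714286 mg/L·h

AUC = 0.714 mg/L·h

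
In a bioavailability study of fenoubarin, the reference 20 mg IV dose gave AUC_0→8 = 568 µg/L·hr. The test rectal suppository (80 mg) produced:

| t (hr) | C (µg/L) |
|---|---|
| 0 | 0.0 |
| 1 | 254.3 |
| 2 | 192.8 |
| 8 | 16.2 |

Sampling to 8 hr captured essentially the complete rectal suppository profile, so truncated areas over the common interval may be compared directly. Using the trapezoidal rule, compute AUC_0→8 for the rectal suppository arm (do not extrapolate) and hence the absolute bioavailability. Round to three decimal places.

Trapezoidal AUC_0→8 (rectal suppository):
  [0→1]: (0.0+254.3)/2 × 1 = 127.15
  [1→2]: (254.3+192.8)/2 × 1 = 223.55
  [2→8]: (192.8+16.2)/2 × 6 = 627.0
  Sum = 977.7 µg/L·hr
F = (AUC_ev/D_ev)/(AUC_iv/D_iv) = (977.7/80)/(568/20) = 12.22125/28.4 = 0.4303

F = 0.430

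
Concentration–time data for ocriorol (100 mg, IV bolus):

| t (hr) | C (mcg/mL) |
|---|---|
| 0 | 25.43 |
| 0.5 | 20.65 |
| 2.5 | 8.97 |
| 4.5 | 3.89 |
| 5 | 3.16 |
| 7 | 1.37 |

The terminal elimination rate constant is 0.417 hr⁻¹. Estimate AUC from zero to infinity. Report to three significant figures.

Trapezoidal AUC_0→7:
  [0→0.5]: (25.43+20.65)/2 × 0.5 = 11.52
  [0.5→2.5]: (20.65+8.97)/2 × 2 = 29.62
  [2.5→4.5]: (8.97+3.89)/2 × 2 = 12.86
  [4.5→5]: (3.89+3.16)/2 × 0.5 = 1.7625
  [5→7]: (3.16+1.37)/2 × 2 = 4.53
  Sum = 60.2925 mcg/mL·hr
Extrapolated tail: C_last / k_e = 1.37 / 0.417 = 3.285
AUC_0→∞ = 60.2925 + 3.285 = 63.5775 mcg/mL·hr

AUC = 63.6 mcg/mL·hr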